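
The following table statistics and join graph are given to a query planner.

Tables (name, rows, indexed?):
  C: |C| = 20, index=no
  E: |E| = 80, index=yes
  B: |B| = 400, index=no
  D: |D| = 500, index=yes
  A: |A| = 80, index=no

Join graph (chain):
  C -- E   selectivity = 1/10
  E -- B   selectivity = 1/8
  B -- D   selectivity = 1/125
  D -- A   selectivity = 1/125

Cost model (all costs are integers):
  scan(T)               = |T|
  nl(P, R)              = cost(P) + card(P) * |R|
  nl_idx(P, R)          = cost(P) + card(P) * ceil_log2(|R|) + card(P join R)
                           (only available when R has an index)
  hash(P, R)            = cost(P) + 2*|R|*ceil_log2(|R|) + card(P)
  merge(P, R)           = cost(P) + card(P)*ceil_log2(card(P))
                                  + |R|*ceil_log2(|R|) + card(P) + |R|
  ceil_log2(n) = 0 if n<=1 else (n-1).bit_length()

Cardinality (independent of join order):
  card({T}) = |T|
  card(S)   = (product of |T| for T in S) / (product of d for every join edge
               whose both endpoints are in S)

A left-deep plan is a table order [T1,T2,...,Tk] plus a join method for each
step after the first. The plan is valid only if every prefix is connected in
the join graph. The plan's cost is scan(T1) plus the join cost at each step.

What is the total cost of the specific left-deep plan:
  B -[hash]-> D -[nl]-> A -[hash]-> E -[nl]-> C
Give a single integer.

step 1: scan B: cost=400, card=400
step 2: join D via hash
    card(P join D) = 400*500/(125) = 1600
    cost = 400 + 2*500*9 + 400 = 9800
step 3: join A via nl
    card(P join A) = 1600*80/(125) = 1024
    cost = 9800 + 1600*80 = 137800
step 4: join E via hash
    card(P join E) = 1024*80/(8) = 10240
    cost = 137800 + 2*80*7 + 1024 = 139944
step 5: join C via nl
    card(P join C) = 10240*20/(10) = 20480
    cost = 139944 + 10240*20 = 344744

344744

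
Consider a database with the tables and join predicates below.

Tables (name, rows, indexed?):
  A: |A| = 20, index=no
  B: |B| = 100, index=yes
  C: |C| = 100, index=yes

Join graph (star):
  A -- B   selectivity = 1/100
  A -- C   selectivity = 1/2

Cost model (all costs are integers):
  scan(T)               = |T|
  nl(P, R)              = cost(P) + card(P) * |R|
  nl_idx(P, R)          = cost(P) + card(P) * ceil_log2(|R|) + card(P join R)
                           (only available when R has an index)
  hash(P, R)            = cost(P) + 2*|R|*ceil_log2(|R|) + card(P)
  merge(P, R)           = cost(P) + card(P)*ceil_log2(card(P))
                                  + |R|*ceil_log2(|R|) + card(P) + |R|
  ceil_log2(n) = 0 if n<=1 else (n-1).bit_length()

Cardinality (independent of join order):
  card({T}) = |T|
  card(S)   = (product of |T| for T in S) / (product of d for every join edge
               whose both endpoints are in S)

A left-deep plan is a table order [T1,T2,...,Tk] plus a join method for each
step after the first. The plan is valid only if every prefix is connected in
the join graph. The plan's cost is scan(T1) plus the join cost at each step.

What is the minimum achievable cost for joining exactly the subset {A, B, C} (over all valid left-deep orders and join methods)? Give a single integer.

Selinger DP over subsets of {A,B,C}:
  {A}: scan cost=20, card=20
  {B}: scan cost=100, card=100
  {C}: scan cost=100, card=100
  {AB}: card=20; try (B,nl_idx)→180, (A,hash)→400, (B,merge)→940, (A,merge)→1020, (B,hash)→1440, (B,nl)→2020 …(+1); best=180 via (B,nl_idx)
  {AC}: card=1000; try (A,hash)→400, (C,merge)→940, (A,merge)→1020, (C,nl_idx)→1160, (C,hash)→1440, (C,nl)→2020 …(+1); best=400 via (A,hash)
  {ABC}: card=1000; try (C,merge)→1100, (C,nl_idx)→1320, (C,hash)→1600, (C,nl)→2180, (B,hash)→2800, (B,nl_idx)→8400 …(+2); best=1100 via (C,merge)

1100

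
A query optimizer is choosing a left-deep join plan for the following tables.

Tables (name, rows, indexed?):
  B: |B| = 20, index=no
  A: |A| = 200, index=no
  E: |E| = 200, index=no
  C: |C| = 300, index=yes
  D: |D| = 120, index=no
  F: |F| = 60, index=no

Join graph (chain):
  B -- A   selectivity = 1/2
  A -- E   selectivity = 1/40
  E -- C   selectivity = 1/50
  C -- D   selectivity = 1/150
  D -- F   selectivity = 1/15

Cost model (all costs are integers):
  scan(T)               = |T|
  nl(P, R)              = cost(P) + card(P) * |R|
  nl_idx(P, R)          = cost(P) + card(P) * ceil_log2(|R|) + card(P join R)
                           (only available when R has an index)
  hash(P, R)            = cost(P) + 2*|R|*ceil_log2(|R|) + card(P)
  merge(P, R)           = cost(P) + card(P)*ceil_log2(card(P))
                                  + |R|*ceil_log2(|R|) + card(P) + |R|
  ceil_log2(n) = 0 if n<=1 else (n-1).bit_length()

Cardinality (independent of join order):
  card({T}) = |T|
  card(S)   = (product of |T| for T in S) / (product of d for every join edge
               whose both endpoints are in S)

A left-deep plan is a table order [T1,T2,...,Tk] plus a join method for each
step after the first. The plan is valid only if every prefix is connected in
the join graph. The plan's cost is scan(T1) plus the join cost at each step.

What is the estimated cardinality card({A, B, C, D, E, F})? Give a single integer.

Tables in S: A(200), B(20), C(300), D(120), E(200), F(60)
Edges inside S: B-A(d=2), A-E(d=40), E-C(d=50), C-D(d=150), D-F(d=15)
numerator = 200 * 20 * 300 * 120 * 200 * 60 = 1728000000000
denominator = 2 * 40 * 50 * 150 * 15 = 9000000
card(S) = 1728000000000 / 9000000 = 192000

192000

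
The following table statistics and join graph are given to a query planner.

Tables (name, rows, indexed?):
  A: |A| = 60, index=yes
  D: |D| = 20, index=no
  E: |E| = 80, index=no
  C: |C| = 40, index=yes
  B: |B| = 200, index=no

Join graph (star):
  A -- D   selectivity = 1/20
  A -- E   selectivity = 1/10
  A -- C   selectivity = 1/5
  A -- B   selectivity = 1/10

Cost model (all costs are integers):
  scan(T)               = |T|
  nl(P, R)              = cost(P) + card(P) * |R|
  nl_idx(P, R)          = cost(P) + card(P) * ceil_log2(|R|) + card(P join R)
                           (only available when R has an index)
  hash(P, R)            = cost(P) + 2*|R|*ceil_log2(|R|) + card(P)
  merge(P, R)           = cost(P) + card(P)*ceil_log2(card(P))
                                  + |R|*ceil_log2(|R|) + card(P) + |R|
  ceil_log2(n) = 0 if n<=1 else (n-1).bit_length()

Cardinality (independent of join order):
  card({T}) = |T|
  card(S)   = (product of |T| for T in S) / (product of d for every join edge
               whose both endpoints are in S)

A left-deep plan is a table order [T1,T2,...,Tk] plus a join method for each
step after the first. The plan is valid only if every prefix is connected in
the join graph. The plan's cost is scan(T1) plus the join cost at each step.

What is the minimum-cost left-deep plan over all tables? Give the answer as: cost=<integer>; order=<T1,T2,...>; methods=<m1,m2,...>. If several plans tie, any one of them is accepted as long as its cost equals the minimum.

cost=9260; order=D,A,E,C,B; methods=nl_idx,merge,hash,hash

Selinger DP (subsets sized 1..n):
  {A}: scan cost=60, card=60
  {D}: scan cost=20, card=20
  {E}: scan cost=80, card=80
  {C}: scan cost=40, card=40
  {B}: scan cost=200, card=200
  {AD}: card=60; try (A,nl_idx)→200, (D,hash)→320, (A,merge)→560, (D,merge)→600, (A,hash)→760, (A,nl)→1220 …(+1); best=200 via (A,nl_idx)
  {AE}: card=480; try (A,hash)→880, (A,nl_idx)→1040, (E,merge)→1120, (A,merge)→1140, (E,hash)→1240, (E,nl)→4860 …(+1); best=880 via (A,hash)
  {AC}: card=480; try (C,hash)→600, (A,merge)→740, (C,merge)→760, (A,nl_idx)→760, (A,hash)→800, (C,nl_idx)→900 …(+2); best=600 via (C,hash)
  {AB}: card=1200; try (A,hash)→1120, (B,merge)→2280, (A,merge)→2420, (A,nl_idx)→2600, (B,hash)→3320, (B,nl)→12060 …(+1); best=1120 via (A,hash)
  {ADE}: card=480; try (E,merge)→1260, (E,hash)→1380, (D,hash)→1560, (E,nl)→5000, (D,merge)→5800, (D,nl)→10480; best=1260 via (E,merge)
  {ACD}: card=480; try (C,hash)→740, (C,merge)→900, (C,nl_idx)→1040, (D,hash)→1280, (C,nl)→2600, (D,merge)→5520 …(+1); best=740 via (C,hash)
  {ABD}: card=1200; try (B,merge)→2420, (D,hash)→2520, (B,hash)→3460, (B,nl)→12200, (D,merge)→15640, (D,nl)→25120; best=2420 via (B,merge)
  {ACE}: card=3840; try (C,hash)→1840, (E,hash)→2200, (C,merge)→5960, (E,merge)→6040, (C,nl_idx)→7600, (C,nl)→20080 …(+1); best=1840 via (C,hash)
  {ABE}: card=9600; try (E,hash)→3440, (B,hash)→4560, (B,merge)→7480, (E,merge)→16160, (B,nl)→96880, (E,nl)→97120; best=3440 via (E,hash)
  {ABC}: card=9600; try (C,hash)→2800, (B,hash)→4280, (B,merge)→7200, (C,merge)→15800, (C,nl_idx)→17920, (C,nl)→49120 …(+1); best=2800 via (C,hash)
  {ACDE}: card=3840; try (C,hash)→2220, (E,hash)→2340, (D,hash)→5880, (E,merge)→6180, (C,merge)→6340, (C,nl_idx)→7980 …(+4); best=2220 via (C,hash)
  {ABDE}: card=9600; try (E,hash)→4740, (B,hash)→4940, (B,merge)→7860, (D,hash)→13240, (E,merge)→17460, (B,nl)→97260 …(+3); best=4740 via (E,hash)
  {ABCD}: card=9600; try (C,hash)→4100, (B,hash)→4420, (B,merge)→7340, (D,hash)→12600, (C,merge)→17100, (C,nl_idx)→19220 …(+4); best=4100 via (C,hash)
  {ABCE}: card=76800; try (B,hash)→8880, (E,hash)→13520, (C,hash)→13520, (B,merge)→53560, (C,nl_idx)→137840, (E,merge)→147440 …(+4); best=8880 via (B,hash)
  {ABCDE}: card=76800; try (B,hash)→9260, (E,hash)→14820, (C,hash)→14820, (B,merge)→53940, (D,hash)→85880, (C,nl_idx)→139140 …(+7); best=9260 via (B,hash)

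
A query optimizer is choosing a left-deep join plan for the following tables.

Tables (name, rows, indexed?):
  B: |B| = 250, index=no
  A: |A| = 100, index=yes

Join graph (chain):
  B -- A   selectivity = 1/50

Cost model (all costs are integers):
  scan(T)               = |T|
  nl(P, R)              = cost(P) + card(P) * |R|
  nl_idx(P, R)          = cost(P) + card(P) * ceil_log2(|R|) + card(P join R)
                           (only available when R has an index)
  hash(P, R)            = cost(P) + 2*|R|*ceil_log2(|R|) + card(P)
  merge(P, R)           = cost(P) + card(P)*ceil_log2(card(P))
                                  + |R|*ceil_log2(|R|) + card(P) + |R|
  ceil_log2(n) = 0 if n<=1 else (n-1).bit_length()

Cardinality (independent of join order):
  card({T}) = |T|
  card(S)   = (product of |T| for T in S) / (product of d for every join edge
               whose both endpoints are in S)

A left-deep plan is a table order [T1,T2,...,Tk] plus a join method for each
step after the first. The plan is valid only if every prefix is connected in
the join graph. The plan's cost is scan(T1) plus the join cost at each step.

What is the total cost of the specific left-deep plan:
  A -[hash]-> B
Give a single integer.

step 1: scan A: cost=100, card=100
step 2: join B via hash
    card(P join B) = 100*250/(50) = 500
    cost = 100 + 2*250*8 + 100 = 4200

4200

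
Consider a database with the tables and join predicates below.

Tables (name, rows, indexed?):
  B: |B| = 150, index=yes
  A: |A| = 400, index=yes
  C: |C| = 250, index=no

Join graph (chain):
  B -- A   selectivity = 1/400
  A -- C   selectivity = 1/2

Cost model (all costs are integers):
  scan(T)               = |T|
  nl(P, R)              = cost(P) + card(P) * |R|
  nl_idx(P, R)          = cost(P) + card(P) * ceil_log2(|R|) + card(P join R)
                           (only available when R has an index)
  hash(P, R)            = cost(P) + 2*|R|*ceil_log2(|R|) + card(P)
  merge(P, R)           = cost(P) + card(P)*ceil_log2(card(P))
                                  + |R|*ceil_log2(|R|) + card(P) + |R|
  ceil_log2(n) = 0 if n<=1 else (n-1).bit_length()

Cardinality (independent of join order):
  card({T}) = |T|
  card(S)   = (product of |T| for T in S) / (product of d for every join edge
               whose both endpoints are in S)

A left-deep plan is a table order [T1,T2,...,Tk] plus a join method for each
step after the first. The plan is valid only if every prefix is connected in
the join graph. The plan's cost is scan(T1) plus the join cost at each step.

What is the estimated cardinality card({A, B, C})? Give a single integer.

18750

Tables in S: A(400), B(150), C(250)
Edges inside S: B-A(d=400), A-C(d=2)
numerator = 400 * 150 * 250 = 15000000
denominator = 400 * 2 = 800
card(S) = 15000000 / 800 = 18750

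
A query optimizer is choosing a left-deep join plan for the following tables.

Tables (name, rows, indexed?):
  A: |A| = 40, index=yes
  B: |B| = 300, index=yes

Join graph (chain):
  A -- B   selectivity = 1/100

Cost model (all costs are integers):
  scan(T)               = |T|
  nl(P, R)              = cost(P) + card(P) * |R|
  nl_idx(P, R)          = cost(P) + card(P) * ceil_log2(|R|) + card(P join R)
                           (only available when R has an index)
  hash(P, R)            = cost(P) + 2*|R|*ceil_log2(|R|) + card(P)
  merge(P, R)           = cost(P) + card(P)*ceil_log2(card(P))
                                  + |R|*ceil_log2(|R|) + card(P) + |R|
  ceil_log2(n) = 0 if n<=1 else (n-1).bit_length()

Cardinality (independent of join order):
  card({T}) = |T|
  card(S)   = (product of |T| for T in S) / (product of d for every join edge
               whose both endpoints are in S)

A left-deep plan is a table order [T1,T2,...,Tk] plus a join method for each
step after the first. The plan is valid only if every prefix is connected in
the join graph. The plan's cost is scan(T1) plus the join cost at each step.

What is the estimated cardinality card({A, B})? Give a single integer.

120

Tables in S: A(40), B(300)
Edges inside S: A-B(d=100)
numerator = 40 * 300 = 12000
denominator = 100 = 100
card(S) = 12000 / 100 = 120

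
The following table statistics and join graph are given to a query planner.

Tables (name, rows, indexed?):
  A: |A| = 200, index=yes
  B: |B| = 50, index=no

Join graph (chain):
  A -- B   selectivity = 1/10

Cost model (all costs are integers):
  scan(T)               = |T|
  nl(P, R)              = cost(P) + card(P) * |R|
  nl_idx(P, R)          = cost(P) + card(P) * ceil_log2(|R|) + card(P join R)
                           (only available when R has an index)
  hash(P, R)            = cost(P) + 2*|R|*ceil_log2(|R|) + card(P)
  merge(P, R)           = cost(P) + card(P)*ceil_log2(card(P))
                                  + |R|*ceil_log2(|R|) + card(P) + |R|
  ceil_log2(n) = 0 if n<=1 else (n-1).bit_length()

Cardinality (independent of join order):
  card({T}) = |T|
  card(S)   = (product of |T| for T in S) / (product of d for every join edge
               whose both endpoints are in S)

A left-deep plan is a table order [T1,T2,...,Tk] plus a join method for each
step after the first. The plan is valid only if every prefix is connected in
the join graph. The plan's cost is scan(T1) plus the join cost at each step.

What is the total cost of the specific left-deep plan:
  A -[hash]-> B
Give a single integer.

step 1: scan A: cost=200, card=200
step 2: join B via hash
    card(P join B) = 200*50/(10) = 1000
    cost = 200 + 2*50*6 + 200 = 1000

1000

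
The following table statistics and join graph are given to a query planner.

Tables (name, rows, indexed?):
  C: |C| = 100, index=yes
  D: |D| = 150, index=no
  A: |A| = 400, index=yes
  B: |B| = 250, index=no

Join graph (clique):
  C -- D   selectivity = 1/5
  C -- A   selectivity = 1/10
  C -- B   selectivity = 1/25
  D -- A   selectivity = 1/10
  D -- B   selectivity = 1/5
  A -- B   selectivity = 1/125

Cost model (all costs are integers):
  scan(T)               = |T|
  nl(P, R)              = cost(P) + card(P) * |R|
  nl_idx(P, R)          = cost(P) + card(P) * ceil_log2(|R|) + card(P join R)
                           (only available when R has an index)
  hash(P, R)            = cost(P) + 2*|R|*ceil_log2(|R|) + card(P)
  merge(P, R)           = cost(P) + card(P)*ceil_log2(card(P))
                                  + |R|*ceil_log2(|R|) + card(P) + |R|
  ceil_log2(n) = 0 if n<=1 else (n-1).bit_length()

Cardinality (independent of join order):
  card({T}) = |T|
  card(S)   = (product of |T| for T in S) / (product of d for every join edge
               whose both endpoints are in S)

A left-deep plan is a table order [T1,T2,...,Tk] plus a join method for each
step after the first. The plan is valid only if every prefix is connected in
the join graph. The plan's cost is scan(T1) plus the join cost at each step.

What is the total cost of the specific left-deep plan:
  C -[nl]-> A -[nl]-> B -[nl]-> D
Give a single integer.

1088100

step 1: scan C: cost=100, card=100
step 2: join A via nl
    card(P join A) = 100*400/(10) = 4000
    cost = 100 + 100*400 = 40100
step 3: join B via nl
    card(P join B) = 4000*250/(25*125) = 320
    cost = 40100 + 4000*250 = 1040100
step 4: join D via nl
    card(P join D) = 320*150/(5*10*5) = 192
    cost = 1040100 + 320*150 = 1088100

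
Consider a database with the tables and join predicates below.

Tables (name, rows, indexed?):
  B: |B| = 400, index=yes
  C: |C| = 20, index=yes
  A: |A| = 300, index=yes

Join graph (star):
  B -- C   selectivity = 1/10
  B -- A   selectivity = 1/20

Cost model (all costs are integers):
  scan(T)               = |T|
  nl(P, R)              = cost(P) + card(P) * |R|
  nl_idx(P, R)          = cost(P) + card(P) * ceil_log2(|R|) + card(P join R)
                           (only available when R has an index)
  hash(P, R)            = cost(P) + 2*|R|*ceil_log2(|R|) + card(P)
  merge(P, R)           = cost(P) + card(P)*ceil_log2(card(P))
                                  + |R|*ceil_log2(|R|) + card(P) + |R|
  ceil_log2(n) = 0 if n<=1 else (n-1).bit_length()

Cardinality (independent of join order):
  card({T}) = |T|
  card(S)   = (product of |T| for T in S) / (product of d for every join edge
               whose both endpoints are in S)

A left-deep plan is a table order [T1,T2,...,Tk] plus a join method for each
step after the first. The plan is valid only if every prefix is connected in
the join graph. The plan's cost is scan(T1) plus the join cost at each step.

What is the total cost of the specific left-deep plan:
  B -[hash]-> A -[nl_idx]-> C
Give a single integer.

48200

step 1: scan B: cost=400, card=400
step 2: join A via hash
    card(P join A) = 400*300/(20) = 6000
    cost = 400 + 2*300*9 + 400 = 6200
step 3: join C via nl_idx
    card(P join C) = 6000*20/(10) = 12000
    cost = 6200 + 6000*5 + 12000 = 48200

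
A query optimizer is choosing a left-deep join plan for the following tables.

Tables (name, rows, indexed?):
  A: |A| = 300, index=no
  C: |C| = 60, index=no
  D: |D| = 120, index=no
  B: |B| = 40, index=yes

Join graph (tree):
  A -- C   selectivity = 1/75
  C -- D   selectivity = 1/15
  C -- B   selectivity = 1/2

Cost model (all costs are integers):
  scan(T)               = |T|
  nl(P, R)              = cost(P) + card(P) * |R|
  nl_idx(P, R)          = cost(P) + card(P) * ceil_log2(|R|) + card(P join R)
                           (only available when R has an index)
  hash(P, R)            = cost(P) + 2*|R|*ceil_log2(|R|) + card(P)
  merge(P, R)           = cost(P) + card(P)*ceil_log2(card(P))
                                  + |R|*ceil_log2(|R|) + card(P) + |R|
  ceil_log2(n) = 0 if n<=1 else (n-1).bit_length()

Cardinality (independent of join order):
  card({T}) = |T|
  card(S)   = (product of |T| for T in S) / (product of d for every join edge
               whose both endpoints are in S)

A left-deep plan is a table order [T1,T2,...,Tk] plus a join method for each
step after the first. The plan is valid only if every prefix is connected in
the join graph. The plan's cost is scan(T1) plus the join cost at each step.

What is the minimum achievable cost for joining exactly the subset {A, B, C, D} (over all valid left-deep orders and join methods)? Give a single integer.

Selinger DP over subsets of {A,B,C,D}:
  {A}: scan cost=300, card=300
  {C}: scan cost=60, card=60
  {D}: scan cost=120, card=120
  {B}: scan cost=40, card=40
  {AC}: card=240; try (C,hash)→1320, (A,merge)→3480, (C,merge)→3720, (A,hash)→5520, (A,nl)→18060, (C,nl)→18300; best=1320 via (C,hash)
  {CD}: card=480; try (C,hash)→960, (D,merge)→1440, (C,merge)→1500, (D,hash)→1800, (D,nl)→7260, (C,nl)→7320; best=960 via (C,hash)
  {BC}: card=1200; try (B,hash)→600, (C,merge)→740, (B,merge)→760, (C,hash)→800, (B,nl_idx)→1620, (C,nl)→2440 …(+1); best=600 via (B,hash)
  {ACD}: card=1920; try (D,hash)→3240, (D,merge)→4440, (A,hash)→6840, (A,merge)→8760, (D,nl)→30120, (A,nl)→144960; best=3240 via (D,hash)
  {ABC}: card=4800; try (B,hash)→2040, (B,merge)→3760, (A,hash)→7200, (B,nl_idx)→7560, (B,nl)→10920, (A,merge)→18000 …(+1); best=2040 via (B,hash)
  {BCD}: card=9600; try (B,hash)→1920, (D,hash)→3480, (B,merge)→6040, (B,nl_idx)→13440, (D,merge)→15960, (B,nl)→20160 …(+1); best=1920 via (B,hash)
  {ABCD}: card=38400; try (B,hash)→5640, (D,hash)→8520, (A,hash)→16920, (B,merge)→26560, (B,nl_idx)→53160, (D,merge)→70200 …(+4); best=5640 via (B,hash)

5640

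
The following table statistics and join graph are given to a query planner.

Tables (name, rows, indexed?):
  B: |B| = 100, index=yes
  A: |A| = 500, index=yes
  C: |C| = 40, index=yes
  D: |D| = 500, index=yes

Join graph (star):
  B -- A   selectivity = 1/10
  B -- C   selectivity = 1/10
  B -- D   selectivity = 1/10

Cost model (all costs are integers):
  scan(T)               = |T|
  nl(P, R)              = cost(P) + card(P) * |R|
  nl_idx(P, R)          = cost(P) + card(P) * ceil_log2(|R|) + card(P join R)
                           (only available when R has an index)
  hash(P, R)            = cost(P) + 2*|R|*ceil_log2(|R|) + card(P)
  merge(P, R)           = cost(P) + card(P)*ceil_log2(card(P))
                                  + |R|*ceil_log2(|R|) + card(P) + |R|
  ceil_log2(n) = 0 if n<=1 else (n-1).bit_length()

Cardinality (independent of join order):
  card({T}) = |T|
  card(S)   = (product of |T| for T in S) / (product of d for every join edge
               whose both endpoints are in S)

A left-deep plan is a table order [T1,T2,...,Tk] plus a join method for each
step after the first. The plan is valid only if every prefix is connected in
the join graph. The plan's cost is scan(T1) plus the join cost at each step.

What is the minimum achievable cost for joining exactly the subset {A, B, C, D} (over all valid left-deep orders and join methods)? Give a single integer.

36880

Selinger DP over subsets of {A,B,C,D}:
  {B}: scan cost=100, card=100
  {A}: scan cost=500, card=500
  {C}: scan cost=40, card=40
  {D}: scan cost=500, card=500
  {AB}: card=5000; try (B,hash)→2400, (A,merge)→5900, (A,nl_idx)→6000, (B,merge)→6300, (B,nl_idx)→9000, (A,hash)→9200 …(+2); best=2400 via (B,hash)
  {BC}: card=400; try (C,hash)→680, (B,nl_idx)→720, (C,nl_idx)→1100, (B,merge)→1120, (C,merge)→1180, (B,hash)→1480 …(+2); best=680 via (C,hash)
  {BD}: card=5000; try (B,hash)→2400, (D,merge)→5900, (D,nl_idx)→6000, (B,merge)→6300, (B,nl_idx)→9000, (D,hash)→9200 …(+2); best=2400 via (B,hash)
  {ABC}: card=20000; try (C,hash)→7880, (A,merge)→9680, (A,hash)→10080, (A,nl_idx)→24280, (C,nl_idx)→52400, (C,merge)→72680 …(+2); best=7880 via (C,hash)
  {ABD}: card=250000; try (D,hash)→16400, (A,hash)→16400, (D,merge)→77400, (A,merge)→77400, (D,nl_idx)→297400, (A,nl_idx)→297400 …(+2); best=16400 via (D,hash)
  {BCD}: card=20000; try (C,hash)→7880, (D,merge)→9680, (D,hash)→10080, (D,nl_idx)→24280, (C,nl_idx)→52400, (C,merge)→72680 …(+2); best=7880 via (C,hash)
  {ABCD}: card=1000000; try (D,hash)→36880, (A,hash)→36880, (C,hash)→266880, (D,merge)→332880, (A,merge)→332880, (D,nl_idx)→1187880 …(+6); best=36880 via (D,hash)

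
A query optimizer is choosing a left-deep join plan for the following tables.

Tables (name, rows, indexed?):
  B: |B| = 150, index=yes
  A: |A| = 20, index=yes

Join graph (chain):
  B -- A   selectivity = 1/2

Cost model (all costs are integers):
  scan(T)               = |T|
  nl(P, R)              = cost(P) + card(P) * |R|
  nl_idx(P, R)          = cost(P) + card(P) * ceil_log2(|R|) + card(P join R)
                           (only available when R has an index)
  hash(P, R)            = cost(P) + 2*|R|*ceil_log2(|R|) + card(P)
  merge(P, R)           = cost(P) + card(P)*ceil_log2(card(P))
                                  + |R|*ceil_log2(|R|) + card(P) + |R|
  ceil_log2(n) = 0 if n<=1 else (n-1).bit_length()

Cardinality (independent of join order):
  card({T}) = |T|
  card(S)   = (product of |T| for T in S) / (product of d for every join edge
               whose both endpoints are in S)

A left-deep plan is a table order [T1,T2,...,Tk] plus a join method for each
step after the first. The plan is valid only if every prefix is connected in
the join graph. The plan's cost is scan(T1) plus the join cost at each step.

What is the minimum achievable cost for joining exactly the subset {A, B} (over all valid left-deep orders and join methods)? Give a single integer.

Selinger DP over subsets of {A,B}:
  {B}: scan cost=150, card=150
  {A}: scan cost=20, card=20
  {AB}: card=1500; try (A,hash)→500, (B,merge)→1490, (A,merge)→1620, (B,nl_idx)→1680, (A,nl_idx)→2400, (B,hash)→2440 …(+2); best=500 via (A,hash)

500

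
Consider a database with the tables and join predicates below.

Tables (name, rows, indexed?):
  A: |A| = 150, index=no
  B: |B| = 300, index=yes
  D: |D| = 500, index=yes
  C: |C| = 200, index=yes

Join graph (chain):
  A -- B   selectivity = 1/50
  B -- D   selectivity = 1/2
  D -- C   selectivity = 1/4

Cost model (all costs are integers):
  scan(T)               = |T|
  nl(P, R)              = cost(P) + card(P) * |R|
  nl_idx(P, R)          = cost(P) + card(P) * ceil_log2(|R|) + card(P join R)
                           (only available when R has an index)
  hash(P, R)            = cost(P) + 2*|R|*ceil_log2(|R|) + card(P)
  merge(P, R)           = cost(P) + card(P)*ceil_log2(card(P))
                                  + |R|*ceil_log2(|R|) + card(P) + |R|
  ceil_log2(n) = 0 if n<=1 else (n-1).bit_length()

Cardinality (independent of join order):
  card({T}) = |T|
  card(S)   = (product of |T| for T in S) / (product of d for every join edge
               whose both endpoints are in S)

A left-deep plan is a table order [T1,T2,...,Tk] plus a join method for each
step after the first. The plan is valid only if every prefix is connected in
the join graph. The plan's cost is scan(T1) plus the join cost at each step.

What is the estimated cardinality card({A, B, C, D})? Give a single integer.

11250000

Tables in S: A(150), B(300), C(200), D(500)
Edges inside S: A-B(d=50), B-D(d=2), D-C(d=4)
numerator = 150 * 300 * 200 * 500 = 4500000000
denominator = 50 * 2 * 4 = 400
card(S) = 4500000000 / 400 = 11250000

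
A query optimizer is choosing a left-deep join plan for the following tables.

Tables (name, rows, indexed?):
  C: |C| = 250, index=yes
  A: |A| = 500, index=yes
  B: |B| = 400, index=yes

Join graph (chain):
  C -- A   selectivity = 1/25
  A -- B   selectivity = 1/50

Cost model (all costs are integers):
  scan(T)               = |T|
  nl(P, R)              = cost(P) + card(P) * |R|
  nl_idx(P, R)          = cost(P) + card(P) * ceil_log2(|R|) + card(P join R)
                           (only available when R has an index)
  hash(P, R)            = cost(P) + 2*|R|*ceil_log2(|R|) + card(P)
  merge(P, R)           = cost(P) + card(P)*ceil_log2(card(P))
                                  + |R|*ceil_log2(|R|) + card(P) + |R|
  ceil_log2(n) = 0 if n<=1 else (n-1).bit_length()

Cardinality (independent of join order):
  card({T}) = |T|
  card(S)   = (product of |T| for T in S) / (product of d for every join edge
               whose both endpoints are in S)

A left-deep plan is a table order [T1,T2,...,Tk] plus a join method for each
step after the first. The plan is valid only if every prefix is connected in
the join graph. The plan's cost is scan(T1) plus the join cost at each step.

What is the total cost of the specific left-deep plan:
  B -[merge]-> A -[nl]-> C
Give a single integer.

step 1: scan B: cost=400, card=400
step 2: join A via merge
    card(P join A) = 400*500/(50) = 4000
    cost = 400 + 400*9 + 500*9 + 400 + 500 = 9400
step 3: join C via nl
    card(P join C) = 4000*250/(25) = 40000
    cost = 9400 + 4000*250 = 1009400

1009400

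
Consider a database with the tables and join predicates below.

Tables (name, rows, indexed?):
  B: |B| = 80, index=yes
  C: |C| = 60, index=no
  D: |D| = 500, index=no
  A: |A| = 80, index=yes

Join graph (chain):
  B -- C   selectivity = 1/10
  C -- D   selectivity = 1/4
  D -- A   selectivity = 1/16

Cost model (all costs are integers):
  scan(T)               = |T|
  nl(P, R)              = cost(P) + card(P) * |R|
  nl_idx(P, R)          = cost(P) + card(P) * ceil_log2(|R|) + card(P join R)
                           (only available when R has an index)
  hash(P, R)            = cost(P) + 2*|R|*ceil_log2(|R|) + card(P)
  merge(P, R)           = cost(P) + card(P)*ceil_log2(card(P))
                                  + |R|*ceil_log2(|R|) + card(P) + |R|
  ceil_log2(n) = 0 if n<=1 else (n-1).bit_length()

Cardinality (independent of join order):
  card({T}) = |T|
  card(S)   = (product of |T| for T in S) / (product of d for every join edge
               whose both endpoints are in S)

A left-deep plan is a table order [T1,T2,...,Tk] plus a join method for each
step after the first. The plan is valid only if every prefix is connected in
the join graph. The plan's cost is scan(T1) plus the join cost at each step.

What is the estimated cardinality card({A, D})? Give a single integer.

2500

Tables in S: A(80), D(500)
Edges inside S: D-A(d=16)
numerator = 80 * 500 = 40000
denominator = 16 = 16
card(S) = 40000 / 16 = 2500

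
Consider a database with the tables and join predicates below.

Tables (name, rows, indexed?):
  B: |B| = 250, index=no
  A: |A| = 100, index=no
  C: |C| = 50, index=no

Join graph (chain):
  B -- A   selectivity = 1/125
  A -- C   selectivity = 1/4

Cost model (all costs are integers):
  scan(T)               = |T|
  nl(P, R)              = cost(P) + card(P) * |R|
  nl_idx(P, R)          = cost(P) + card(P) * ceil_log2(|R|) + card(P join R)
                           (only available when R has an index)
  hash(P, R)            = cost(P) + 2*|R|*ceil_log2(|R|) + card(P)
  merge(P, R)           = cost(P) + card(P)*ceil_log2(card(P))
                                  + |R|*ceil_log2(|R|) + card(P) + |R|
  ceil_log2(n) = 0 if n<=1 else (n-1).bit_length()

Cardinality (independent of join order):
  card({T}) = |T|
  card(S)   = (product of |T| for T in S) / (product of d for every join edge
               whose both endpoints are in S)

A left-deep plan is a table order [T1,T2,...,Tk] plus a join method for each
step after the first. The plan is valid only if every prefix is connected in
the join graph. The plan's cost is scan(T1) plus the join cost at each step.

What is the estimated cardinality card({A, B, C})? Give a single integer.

Tables in S: A(100), B(250), C(50)
Edges inside S: B-A(d=125), A-C(d=4)
numerator = 100 * 250 * 50 = 1250000
denominator = 125 * 4 = 500
card(S) = 1250000 / 500 = 2500

2500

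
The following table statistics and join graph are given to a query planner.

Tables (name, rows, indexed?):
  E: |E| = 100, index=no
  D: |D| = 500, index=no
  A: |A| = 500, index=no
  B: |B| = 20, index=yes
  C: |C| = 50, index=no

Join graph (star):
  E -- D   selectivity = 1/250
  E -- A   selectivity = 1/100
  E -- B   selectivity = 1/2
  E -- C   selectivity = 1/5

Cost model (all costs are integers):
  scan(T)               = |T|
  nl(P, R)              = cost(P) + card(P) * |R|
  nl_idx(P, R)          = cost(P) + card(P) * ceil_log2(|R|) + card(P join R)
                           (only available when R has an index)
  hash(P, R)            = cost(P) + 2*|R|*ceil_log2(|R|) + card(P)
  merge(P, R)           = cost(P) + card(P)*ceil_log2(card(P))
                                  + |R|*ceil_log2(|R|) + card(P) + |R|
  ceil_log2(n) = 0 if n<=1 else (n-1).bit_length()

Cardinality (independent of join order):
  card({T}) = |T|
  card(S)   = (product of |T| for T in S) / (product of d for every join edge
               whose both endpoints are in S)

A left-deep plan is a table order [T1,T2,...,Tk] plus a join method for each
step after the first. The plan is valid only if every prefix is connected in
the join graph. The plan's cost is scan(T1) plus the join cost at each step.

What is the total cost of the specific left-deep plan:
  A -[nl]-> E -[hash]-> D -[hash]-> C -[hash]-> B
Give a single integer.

step 1: scan A: cost=500, card=500
step 2: join E via nl
    card(P join E) = 500*100/(100) = 500
    cost = 500 + 500*100 = 50500
step 3: join D via hash
    card(P join D) = 500*500/(250) = 1000
    cost = 50500 + 2*500*9 + 500 = 60000
step 4: join C via hash
    card(P join C) = 1000*50/(5) = 10000
    cost = 60000 + 2*50*6 + 1000 = 61600
step 5: join B via hash
    card(P join B) = 10000*20/(2) = 100000
    cost = 61600 + 2*20*5 + 10000 = 71800

71800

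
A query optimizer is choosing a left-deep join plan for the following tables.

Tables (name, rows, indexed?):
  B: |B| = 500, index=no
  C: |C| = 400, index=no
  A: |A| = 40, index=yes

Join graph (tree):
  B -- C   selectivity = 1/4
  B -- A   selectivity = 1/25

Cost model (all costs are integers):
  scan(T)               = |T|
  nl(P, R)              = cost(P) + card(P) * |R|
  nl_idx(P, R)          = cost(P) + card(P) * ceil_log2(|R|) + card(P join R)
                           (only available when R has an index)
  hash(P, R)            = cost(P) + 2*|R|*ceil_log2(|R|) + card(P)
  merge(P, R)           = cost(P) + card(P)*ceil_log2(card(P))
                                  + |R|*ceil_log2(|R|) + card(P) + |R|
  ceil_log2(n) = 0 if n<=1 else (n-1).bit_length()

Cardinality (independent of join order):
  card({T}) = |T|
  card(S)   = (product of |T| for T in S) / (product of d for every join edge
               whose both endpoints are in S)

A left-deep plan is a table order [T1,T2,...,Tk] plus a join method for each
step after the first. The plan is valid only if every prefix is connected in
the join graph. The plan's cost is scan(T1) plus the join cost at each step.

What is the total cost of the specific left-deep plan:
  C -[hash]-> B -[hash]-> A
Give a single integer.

60280

step 1: scan C: cost=400, card=400
step 2: join B via hash
    card(P join B) = 400*500/(4) = 50000
    cost = 400 + 2*500*9 + 400 = 9800
step 3: join A via hash
    card(P join A) = 50000*40/(25) = 80000
    cost = 9800 + 2*40*6 + 50000 = 60280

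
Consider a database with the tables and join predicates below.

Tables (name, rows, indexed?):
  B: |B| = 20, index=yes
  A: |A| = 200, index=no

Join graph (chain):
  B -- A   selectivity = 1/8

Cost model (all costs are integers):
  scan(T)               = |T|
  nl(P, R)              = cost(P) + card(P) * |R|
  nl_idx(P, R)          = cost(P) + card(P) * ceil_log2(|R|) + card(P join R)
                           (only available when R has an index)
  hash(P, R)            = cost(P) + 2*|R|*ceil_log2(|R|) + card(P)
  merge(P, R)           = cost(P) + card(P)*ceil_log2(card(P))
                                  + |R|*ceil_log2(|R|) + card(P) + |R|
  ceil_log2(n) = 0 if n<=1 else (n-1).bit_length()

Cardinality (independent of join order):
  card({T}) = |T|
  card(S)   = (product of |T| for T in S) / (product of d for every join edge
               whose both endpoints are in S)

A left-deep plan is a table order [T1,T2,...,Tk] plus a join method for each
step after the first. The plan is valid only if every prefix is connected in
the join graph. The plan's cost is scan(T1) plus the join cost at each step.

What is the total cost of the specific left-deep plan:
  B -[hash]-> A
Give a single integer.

3240

step 1: scan B: cost=20, card=20
step 2: join A via hash
    card(P join A) = 20*200/(8) = 500
    cost = 20 + 2*200*8 + 20 = 3240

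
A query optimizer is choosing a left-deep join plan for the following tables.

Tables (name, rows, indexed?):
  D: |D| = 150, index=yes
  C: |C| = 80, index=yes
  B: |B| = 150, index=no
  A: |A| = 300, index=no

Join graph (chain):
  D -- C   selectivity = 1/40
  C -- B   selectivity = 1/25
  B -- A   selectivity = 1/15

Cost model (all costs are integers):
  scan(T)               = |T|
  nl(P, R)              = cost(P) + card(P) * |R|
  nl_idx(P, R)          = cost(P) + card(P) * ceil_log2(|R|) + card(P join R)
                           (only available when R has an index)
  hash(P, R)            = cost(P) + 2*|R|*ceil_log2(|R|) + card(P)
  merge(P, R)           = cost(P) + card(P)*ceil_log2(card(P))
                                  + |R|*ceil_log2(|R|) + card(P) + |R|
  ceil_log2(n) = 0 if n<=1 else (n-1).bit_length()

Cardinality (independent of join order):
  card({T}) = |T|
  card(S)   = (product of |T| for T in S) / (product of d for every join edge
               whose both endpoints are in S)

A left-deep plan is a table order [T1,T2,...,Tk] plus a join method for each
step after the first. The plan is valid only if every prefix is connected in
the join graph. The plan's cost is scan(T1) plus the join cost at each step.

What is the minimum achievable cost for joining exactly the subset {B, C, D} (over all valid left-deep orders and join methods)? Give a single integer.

Selinger DP over subsets of {B,C,D}:
  {D}: scan cost=150, card=150
  {C}: scan cost=80, card=80
  {B}: scan cost=150, card=150
  {CD}: card=300; try (D,nl_idx)→1020, (C,hash)→1420, (C,nl_idx)→1500, (D,merge)→2070, (C,merge)→2140, (D,hash)→2560 …(+2); best=1020 via (D,nl_idx)
  {BC}: card=480; try (C,hash)→1420, (C,nl_idx)→1680, (B,merge)→2070, (C,merge)→2140, (B,hash)→2560, (B,nl)→12080 …(+1); best=1420 via (C,hash)
  {BCD}: card=1800; try (B,hash)→3720, (D,hash)→4300, (B,merge)→5370, (D,nl_idx)→7060, (D,merge)→7570, (B,nl)→46020 …(+1); best=3720 via (B,hash)

3720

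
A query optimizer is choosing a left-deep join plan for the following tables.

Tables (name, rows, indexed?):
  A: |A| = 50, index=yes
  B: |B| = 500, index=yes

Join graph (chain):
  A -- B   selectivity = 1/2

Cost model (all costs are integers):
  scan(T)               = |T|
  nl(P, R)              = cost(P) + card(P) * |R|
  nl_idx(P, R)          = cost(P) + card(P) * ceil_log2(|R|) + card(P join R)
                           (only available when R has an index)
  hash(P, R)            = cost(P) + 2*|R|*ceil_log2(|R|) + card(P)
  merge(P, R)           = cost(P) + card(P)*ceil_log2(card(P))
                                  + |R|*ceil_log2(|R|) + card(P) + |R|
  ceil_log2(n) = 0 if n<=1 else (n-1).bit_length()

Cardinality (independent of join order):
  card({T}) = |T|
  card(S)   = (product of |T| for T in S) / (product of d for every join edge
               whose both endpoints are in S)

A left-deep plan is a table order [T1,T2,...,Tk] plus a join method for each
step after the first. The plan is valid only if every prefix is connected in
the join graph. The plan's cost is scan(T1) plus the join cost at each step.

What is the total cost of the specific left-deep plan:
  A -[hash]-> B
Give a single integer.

9100

step 1: scan A: cost=50, card=50
step 2: join B via hash
    card(P join B) = 50*500/(2) = 12500
    cost = 50 + 2*500*9 + 50 = 9100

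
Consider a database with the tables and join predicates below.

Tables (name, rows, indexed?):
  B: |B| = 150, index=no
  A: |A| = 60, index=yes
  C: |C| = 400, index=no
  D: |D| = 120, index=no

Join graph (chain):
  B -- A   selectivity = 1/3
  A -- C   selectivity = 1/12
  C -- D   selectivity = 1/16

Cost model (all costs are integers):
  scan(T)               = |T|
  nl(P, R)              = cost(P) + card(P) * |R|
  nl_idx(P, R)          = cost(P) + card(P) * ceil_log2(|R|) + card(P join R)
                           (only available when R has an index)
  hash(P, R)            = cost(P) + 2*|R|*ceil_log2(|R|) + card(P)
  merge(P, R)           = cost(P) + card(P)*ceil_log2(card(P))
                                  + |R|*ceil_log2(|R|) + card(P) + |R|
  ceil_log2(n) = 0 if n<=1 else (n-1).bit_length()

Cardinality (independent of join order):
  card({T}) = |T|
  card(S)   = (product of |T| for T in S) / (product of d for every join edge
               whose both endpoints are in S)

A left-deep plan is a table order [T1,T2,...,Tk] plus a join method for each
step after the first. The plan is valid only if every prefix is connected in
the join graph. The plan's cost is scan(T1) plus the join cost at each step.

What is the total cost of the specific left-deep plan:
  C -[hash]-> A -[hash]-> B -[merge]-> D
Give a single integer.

step 1: scan C: cost=400, card=400
step 2: join A via hash
    card(P join A) = 400*60/(12) = 2000
    cost = 400 + 2*60*6 + 400 = 1520
step 3: join B via hash
    card(P join B) = 2000*150/(3) = 100000
    cost = 1520 + 2*150*8 + 2000 = 5920
step 4: join D via merge
    card(P join D) = 100000*120/(16) = 750000
    cost = 5920 + 100000*17 + 120*7 + 100000 + 120 = 1806880

1806880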